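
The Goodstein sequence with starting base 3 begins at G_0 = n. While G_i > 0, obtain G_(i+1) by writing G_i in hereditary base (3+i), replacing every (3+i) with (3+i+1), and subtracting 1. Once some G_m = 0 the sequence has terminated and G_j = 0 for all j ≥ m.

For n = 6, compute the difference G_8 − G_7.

-1

step 0: 6 = 2·3; sub 4 for 3: 2·4; = 8; G_1 = 8−1 = 7
step 1: 7 = 4 + 3; sub 5 for 4: 5 + 3; = 8; G_2 = 8−1 = 7
step 2: 7 = 5 + 2; sub 6 for 5: 6 + 2; = 8; G_3 = 8−1 = 7
step 3: 7 = 6 + 1; sub 7 for 6: 7 + 1; = 8; G_4 = 8−1 = 7
step 4: 7 = 7; sub 8 for 7: 8; = 8; G_5 = 8−1 = 7
step 5: 7 = 7; sub 9 for 8: 7; = 7; G_6 = 7−1 = 6
step 6: 6 = 6; sub 10 for 9: 6; = 6; G_7 = 6−1 = 5
step 7: 5 = 5; sub 11 for 10: 5; = 5; G_8 = 5−1 = 4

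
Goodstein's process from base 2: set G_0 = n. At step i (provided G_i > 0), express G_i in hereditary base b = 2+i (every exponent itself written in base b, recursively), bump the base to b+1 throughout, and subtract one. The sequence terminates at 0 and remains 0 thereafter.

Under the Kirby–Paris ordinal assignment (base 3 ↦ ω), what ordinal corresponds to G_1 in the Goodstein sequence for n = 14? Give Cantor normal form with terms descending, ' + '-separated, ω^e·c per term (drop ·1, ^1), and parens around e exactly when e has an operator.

ω^(ω + 1) + ω^ω + 2

[0] 14 ≡ 2^(2 + 1) + 2^2 + 2 (base 2). Lift 3: 111. −1: 110.
[1] 110 ≡ 3^(3 + 1) + 3^3 + 2 (base 3). Lift 4: 1282. −1: 1281.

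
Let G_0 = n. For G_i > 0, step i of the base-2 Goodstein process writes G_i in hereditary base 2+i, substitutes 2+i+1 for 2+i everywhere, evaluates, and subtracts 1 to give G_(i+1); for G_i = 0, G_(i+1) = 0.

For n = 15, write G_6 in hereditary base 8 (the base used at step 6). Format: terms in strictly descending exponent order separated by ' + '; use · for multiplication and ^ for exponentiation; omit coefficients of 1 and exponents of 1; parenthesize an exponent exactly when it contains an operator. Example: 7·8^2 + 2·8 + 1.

G_0=15  [base 2] 2^(2 + 1) + 2^2 + 2 + 1  →[2↦3]→  3^(3 + 1) + 3^3 + 3 + 1 = 112  −1 ⇒ G_1=111
G_1=111  [base 3] 3^(3 + 1) + 3^3 + 3  →[3↦4]→  4^(4 + 1) + 4^4 + 4 = 1284  −1 ⇒ G_2=1283
G_2=1283  [base 4] 4^(4 + 1) + 4^4 + 3  →[4↦5]→  5^(5 + 1) + 5^5 + 3 = 18753  −1 ⇒ G_3=18752
G_3=18752  [base 5] 5^(5 + 1) + 5^5 + 2  →[5↦6]→  6^(6 + 1) + 6^6 + 2 = 326594  −1 ⇒ G_4=326593
G_4=326593  [base 6] 6^(6 + 1) + 6^6 + 1  →[6↦7]→  7^(7 + 1) + 7^7 + 1 = 6588345  −1 ⇒ G_5=6588344
G_5=6588344  [base 7] 7^(7 + 1) + 7^7  →[7↦8]→  8^(8 + 1) + 8^8 = 150994944  −1 ⇒ G_6=150994943
G_6=150994943  [base 8] 8^(8 + 1) + 7·8^7 + 7·8^6 + 7·8^5 + 7·8^4 + 7·8^3 + 7·8^2 + 7·8 + 7  →[8↦9]→  9^(9 + 1) + 7·9^7 + 7·9^6 + 7·9^5 + 7·9^4 + 7·9^3 + 7·9^2 + 7·9 + 7 = 3524450281  −1 ⇒ G_7=3524450280

8^(8 + 1) + 7·8^7 + 7·8^6 + 7·8^5 + 7·8^4 + 7·8^3 + 7·8^2 + 7·8 + 7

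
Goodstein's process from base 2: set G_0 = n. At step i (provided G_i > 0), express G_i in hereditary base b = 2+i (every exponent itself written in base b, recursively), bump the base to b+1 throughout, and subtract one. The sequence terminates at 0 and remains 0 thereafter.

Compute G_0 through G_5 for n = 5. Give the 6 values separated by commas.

G_0 = 5. HB_2(5) = 2^2 + 1. Bump = 28. G_1 = 27.
G_1 = 27. HB_3(27) = 3^3. Bump = 256. G_2 = 255.
G_2 = 255. HB_4(255) = 3·4^3 + 3·4^2 + 3·4 + 3. Bump = 468. G_3 = 467.
G_3 = 467. HB_5(467) = 3·5^3 + 3·5^2 + 3·5 + 2. Bump = 776. G_4 = 775.
G_4 = 775. HB_6(775) = 3·6^3 + 3·6^2 + 3·6 + 1. Bump = 1198. G_5 = 1197.

5, 27, 255, 467, 775, 1197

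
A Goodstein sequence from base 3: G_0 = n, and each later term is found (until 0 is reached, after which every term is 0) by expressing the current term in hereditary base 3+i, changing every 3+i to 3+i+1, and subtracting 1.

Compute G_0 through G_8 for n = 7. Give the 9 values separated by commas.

7, 8, 9, 9, 9, 9, 9, 9, 8

7 —HB3→ 2·3 + 1 —bump→ 2·4 + 1 = 9 —(−1)→ 8
8 —HB4→ 2·4 —bump→ 2·5 = 10 —(−1)→ 9
9 —HB5→ 5 + 4 —bump→ 6 + 4 = 10 —(−1)→ 9
9 —HB6→ 6 + 3 —bump→ 7 + 3 = 10 —(−1)→ 9
9 —HB7→ 7 + 2 —bump→ 8 + 2 = 10 —(−1)→ 9
9 —HB8→ 8 + 1 —bump→ 9 + 1 = 10 —(−1)→ 9
9 —HB9→ 9 —bump→ 10 = 10 —(−1)→ 9
9 —HB10→ 9 —bump→ 9 = 9 —(−1)→ 8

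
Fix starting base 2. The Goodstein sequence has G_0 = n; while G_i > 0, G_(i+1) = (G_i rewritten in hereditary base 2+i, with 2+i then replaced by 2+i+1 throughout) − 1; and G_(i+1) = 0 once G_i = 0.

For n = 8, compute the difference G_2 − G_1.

473

base 2: 8 = 2^(2 + 1); at 3: 3^(3 + 1) = 81; next = 80
base 3: 80 = 2·3^3 + 2·3^2 + 2·3 + 2; at 4: 2·4^4 + 2·4^2 + 2·4 + 2 = 554; next = 553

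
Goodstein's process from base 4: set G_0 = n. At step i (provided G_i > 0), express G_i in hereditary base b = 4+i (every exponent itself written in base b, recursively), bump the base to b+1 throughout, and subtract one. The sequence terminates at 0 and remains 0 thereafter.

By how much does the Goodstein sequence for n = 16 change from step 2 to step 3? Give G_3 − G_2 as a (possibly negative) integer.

3

base 4: 16 = 4^2; at 5: 5^2 = 25; next = 24
base 5: 24 = 4·5 + 4; at 6: 4·6 + 4 = 28; next = 27
base 6: 27 = 4·6 + 3; at 7: 4·7 + 3 = 31; next = 30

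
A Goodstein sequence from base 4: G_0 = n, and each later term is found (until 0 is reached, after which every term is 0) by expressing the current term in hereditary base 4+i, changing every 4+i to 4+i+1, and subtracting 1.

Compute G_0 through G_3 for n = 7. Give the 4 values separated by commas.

7, 7, 7, 7

base 4: 7 = 4 + 3; at 5: 5 + 3 = 8; next = 7
base 5: 7 = 5 + 2; at 6: 6 + 2 = 8; next = 7
base 6: 7 = 6 + 1; at 7: 7 + 1 = 8; next = 7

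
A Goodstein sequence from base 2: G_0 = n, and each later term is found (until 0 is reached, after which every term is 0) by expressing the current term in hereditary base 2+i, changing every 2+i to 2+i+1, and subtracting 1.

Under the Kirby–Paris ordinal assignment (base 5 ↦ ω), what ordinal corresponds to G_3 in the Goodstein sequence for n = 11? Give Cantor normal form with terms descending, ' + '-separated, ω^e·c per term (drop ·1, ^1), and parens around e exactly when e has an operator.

ω^(ω + 1) + 2

base 2: 11 = 2^(2 + 1) + 2 + 1; at 3: 3^(3 + 1) + 3 + 1 = 85; next = 84
base 3: 84 = 3^(3 + 1) + 3; at 4: 4^(4 + 1) + 4 = 1028; next = 1027
base 4: 1027 = 4^(4 + 1) + 3; at 5: 5^(5 + 1) + 3 = 15628; next = 15627
base 5: 15627 = 5^(5 + 1) + 2; at 6: 6^(6 + 1) + 2 = 279938; next = 279937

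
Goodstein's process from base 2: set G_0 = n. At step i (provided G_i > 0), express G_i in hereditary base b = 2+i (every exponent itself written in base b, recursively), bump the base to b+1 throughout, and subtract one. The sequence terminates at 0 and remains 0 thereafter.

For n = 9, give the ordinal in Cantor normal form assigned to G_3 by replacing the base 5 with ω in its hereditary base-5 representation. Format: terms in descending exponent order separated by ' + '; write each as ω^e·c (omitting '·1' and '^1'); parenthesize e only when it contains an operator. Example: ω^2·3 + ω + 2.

ω^ω·3 + ω^3·3 + ω^2·3 + ω·3 + 2

(0) 9|_2 = 2^(2 + 1) + 1 ↦ 3^(3 + 1) + 1|_3 = 82 ⇒ 81
(1) 81|_3 = 3^(3 + 1) ↦ 4^(4 + 1)|_4 = 1024 ⇒ 1023
(2) 1023|_4 = 3·4^4 + 3·4^3 + 3·4^2 + 3·4 + 3 ↦ 3·5^5 + 3·5^3 + 3·5^2 + 3·5 + 3|_5 = 9843 ⇒ 9842
(3) 9842|_5 = 3·5^5 + 3·5^3 + 3·5^2 + 3·5 + 2 ↦ 3·6^6 + 3·6^3 + 3·6^2 + 3·6 + 2|_6 = 140744 ⇒ 140743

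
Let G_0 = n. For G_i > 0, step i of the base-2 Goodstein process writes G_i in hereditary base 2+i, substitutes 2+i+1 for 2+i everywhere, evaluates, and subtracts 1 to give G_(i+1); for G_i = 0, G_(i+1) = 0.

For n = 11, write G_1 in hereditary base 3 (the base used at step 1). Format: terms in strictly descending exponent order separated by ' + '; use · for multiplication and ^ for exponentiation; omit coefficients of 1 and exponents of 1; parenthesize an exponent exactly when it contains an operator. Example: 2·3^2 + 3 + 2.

base 2: 11 = 2^(2 + 1) + 2 + 1; at 3: 3^(3 + 1) + 3 + 1 = 85; next = 84
base 3: 84 = 3^(3 + 1) + 3; at 4: 4^(4 + 1) + 4 = 1028; next = 1027

3^(3 + 1) + 3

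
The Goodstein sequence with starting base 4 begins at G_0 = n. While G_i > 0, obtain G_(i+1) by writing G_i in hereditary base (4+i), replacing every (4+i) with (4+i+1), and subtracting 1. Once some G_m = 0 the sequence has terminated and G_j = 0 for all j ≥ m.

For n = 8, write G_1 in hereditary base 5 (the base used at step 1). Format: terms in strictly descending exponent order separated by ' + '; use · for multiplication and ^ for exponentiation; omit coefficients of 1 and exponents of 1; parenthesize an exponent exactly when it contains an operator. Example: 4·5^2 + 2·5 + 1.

5 + 4

G_0=8  [base 4] 2·4  →[4↦5]→  2·5 = 10  −1 ⇒ G_1=9
G_1=9  [base 5] 5 + 4  →[5↦6]→  6 + 4 = 10  −1 ⇒ G_2=9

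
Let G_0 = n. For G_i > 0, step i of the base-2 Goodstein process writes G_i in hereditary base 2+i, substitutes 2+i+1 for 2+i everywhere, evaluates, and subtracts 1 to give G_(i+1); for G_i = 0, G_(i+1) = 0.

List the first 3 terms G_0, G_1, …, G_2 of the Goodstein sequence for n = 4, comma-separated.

4, 26, 41

(0) 4|_2 = 2^2 ↦ 3^3|_3 = 27 ⇒ 26
(1) 26|_3 = 2·3^2 + 2·3 + 2 ↦ 2·4^2 + 2·4 + 2|_4 = 42 ⇒ 41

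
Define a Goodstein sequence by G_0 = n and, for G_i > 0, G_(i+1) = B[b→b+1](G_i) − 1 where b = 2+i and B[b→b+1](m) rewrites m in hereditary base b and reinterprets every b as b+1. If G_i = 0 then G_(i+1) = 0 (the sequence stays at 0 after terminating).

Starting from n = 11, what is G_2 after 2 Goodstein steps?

1027

base 2: 11 = 2^(2 + 1) + 2 + 1; at 3: 3^(3 + 1) + 3 + 1 = 85; next = 84
base 3: 84 = 3^(3 + 1) + 3; at 4: 4^(4 + 1) + 4 = 1028; next = 1027
base 4: 1027 = 4^(4 + 1) + 3; at 5: 5^(5 + 1) + 3 = 15628; next = 15627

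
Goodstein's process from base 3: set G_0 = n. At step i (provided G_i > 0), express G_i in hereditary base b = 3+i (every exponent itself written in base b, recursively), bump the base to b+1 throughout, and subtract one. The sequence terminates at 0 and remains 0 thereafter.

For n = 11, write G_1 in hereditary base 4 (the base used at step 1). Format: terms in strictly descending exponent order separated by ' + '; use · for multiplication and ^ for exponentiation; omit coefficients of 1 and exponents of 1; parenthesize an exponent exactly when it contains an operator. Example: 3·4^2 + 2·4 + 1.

base 3: 11 = 3^2 + 2; at 4: 4^2 + 2 = 18; next = 17
base 4: 17 = 4^2 + 1; at 5: 5^2 + 1 = 26; next = 25

4^2 + 1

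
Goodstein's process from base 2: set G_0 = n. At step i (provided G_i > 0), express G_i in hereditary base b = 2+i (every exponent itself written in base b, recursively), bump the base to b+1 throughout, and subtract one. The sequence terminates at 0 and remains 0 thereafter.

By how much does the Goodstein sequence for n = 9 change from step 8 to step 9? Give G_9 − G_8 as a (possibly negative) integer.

G_0 = 9. HB_2(9) = 2^(2 + 1) + 1. Bump = 82. G_1 = 81.
G_1 = 81. HB_3(81) = 3^(3 + 1). Bump = 1024. G_2 = 1023.
G_2 = 1023. HB_4(1023) = 3·4^4 + 3·4^3 + 3·4^2 + 3·4 + 3. Bump = 9843. G_3 = 9842.
G_3 = 9842. HB_5(9842) = 3·5^5 + 3·5^3 + 3·5^2 + 3·5 + 2. Bump = 140744. G_4 = 140743.
G_4 = 140743. HB_6(140743) = 3·6^6 + 3·6^3 + 3·6^2 + 3·6 + 1. Bump = 2471827. G_5 = 2471826.
G_5 = 2471826. HB_7(2471826) = 3·7^7 + 3·7^3 + 3·7^2 + 3·7. Bump = 50333400. G_6 = 50333399.
G_6 = 50333399. HB_8(50333399) = 3·8^8 + 3·8^3 + 3·8^2 + 2·8 + 7. Bump = 1162263922. G_7 = 1162263921.
G_7 = 1162263921. HB_9(1162263921) = 3·9^9 + 3·9^3 + 3·9^2 + 2·9 + 6. Bump = 30000003326. G_8 = 30000003325.
G_8 = 30000003325. HB_10(30000003325) = 3·10^10 + 3·10^3 + 3·10^2 + 2·10 + 5. Bump = 855935016216. G_9 = 855935016215.

825935012890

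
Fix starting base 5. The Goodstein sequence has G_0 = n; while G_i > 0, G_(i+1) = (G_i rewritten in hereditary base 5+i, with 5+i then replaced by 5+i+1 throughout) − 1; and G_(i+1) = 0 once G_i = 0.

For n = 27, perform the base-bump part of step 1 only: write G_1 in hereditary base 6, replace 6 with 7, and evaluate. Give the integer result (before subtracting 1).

50

i=0: 27 = 5^2 + 2 (b=5); 5→6: 6^2 + 2 = 38; 38−1 = 37
i=1: 37 = 6^2 + 1 (b=6); 6→7: 7^2 + 1 = 50; 50−1 = 49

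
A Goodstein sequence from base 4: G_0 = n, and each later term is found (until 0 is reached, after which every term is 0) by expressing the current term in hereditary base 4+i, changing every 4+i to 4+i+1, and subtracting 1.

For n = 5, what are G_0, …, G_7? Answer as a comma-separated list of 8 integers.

step 0: 5 = 4 + 1; sub 5 for 4: 5 + 1; = 6; G_1 = 6−1 = 5
step 1: 5 = 5; sub 6 for 5: 6; = 6; G_2 = 6−1 = 5
step 2: 5 = 5; sub 7 for 6: 5; = 5; G_3 = 5−1 = 4
step 3: 4 = 4; sub 8 for 7: 4; = 4; G_4 = 4−1 = 3
step 4: 3 = 3; sub 9 for 8: 3; = 3; G_5 = 3−1 = 2
step 5: 2 = 2; sub 10 for 9: 2; = 2; G_6 = 2−1 = 1
step 6: 1 = 1; sub 11 for 10: 1; = 1; G_7 = 1−1 = 0

5, 5, 5, 4, 3, 2, 1, 0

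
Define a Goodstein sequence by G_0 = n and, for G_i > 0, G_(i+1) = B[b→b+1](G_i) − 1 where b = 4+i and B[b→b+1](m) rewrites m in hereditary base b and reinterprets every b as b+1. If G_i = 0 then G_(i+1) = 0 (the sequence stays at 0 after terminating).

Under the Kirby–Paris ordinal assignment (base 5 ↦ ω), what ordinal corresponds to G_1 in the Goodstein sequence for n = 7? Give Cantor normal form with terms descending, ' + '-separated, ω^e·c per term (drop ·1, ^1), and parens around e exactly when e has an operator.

(0) 7|_4 = 4 + 3 ↦ 5 + 3|_5 = 8 ⇒ 7
(1) 7|_5 = 5 + 2 ↦ 6 + 2|_6 = 8 ⇒ 7

ω + 2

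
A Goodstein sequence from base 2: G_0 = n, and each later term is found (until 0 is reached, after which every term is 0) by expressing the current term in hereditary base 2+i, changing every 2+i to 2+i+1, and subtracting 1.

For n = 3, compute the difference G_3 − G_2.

-1

i=0: 3 = 2 + 1 (b=2); 2→3: 3 + 1 = 4; 4−1 = 3
i=1: 3 = 3 (b=3); 3→4: 4 = 4; 4−1 = 3
i=2: 3 = 3 (b=4); 4→5: 3 = 3; 3−1 = 2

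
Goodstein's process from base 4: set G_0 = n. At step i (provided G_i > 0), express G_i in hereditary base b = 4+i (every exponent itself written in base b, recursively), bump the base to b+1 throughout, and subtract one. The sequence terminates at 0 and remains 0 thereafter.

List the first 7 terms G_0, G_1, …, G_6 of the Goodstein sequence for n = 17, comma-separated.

base 4: 17 = 4^2 + 1; at 5: 5^2 + 1 = 26; next = 25
base 5: 25 = 5^2; at 6: 6^2 = 36; next = 35
base 6: 35 = 5·6 + 5; at 7: 5·7 + 5 = 40; next = 39
base 7: 39 = 5·7 + 4; at 8: 5·8 + 4 = 44; next = 43
base 8: 43 = 5·8 + 3; at 9: 5·9 + 3 = 48; next = 47
base 9: 47 = 5·9 + 2; at 10: 5·10 + 2 = 52; next = 51

17, 25, 35, 39, 43, 47, 51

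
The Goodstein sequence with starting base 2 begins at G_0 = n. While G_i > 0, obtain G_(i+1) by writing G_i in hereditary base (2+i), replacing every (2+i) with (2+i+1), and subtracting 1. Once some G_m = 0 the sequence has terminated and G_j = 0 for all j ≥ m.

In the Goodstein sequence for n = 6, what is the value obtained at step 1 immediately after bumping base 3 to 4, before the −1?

base 2: 6 = 2^2 + 2; at 3: 3^3 + 3 = 30; next = 29
base 3: 29 = 3^3 + 2; at 4: 4^4 + 2 = 258; next = 257

258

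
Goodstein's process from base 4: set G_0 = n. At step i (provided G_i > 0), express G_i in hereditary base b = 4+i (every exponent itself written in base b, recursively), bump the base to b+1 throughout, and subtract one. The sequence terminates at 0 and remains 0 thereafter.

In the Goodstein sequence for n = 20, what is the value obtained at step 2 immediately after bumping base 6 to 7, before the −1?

52

(0) 20|_4 = 4^2 + 4 ↦ 5^2 + 5|_5 = 30 ⇒ 29
(1) 29|_5 = 5^2 + 4 ↦ 6^2 + 4|_6 = 40 ⇒ 39
(2) 39|_6 = 6^2 + 3 ↦ 7^2 + 3|_7 = 52 ⇒ 51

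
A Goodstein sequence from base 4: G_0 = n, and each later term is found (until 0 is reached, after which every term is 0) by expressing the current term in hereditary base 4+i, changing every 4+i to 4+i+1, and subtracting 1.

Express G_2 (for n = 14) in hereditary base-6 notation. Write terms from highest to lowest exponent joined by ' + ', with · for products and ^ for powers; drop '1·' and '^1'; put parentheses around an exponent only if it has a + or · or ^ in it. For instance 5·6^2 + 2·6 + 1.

[0] 14 ≡ 3·4 + 2 (base 4). Lift 5: 17. −1: 16.
[1] 16 ≡ 3·5 + 1 (base 5). Lift 6: 19. −1: 18.

3·6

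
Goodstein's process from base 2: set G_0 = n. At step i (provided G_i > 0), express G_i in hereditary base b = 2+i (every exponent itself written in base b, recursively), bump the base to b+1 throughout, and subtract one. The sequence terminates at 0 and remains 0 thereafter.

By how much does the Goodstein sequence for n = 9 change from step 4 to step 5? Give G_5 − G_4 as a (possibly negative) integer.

[0] 9 ≡ 2^(2 + 1) + 1 (base 2). Lift 3: 82. −1: 81.
[1] 81 ≡ 3^(3 + 1) (base 3). Lift 4: 1024. −1: 1023.
[2] 1023 ≡ 3·4^4 + 3·4^3 + 3·4^2 + 3·4 + 3 (base 4). Lift 5: 9843. −1: 9842.
[3] 9842 ≡ 3·5^5 + 3·5^3 + 3·5^2 + 3·5 + 2 (base 5). Lift 6: 140744. −1: 140743.
[4] 140743 ≡ 3·6^6 + 3·6^3 + 3·6^2 + 3·6 + 1 (base 6). Lift 7: 2471827. −1: 2471826.

2331083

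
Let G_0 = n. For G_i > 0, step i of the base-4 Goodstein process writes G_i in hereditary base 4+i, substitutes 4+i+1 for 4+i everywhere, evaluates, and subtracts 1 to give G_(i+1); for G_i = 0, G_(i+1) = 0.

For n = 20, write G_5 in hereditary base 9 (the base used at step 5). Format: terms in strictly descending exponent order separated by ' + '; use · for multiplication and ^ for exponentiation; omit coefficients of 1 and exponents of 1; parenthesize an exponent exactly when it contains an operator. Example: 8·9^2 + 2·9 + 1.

i=0: 20 = 4^2 + 4 (b=4); 4→5: 5^2 + 5 = 30; 30−1 = 29
i=1: 29 = 5^2 + 4 (b=5); 5→6: 6^2 + 4 = 40; 40−1 = 39
i=2: 39 = 6^2 + 3 (b=6); 6→7: 7^2 + 3 = 52; 52−1 = 51
i=3: 51 = 7^2 + 2 (b=7); 7→8: 8^2 + 2 = 66; 66−1 = 65
i=4: 65 = 8^2 + 1 (b=8); 8→9: 9^2 + 1 = 82; 82−1 = 81
i=5: 81 = 9^2 (b=9); 9→10: 10^2 = 100; 100−1 = 99

9^2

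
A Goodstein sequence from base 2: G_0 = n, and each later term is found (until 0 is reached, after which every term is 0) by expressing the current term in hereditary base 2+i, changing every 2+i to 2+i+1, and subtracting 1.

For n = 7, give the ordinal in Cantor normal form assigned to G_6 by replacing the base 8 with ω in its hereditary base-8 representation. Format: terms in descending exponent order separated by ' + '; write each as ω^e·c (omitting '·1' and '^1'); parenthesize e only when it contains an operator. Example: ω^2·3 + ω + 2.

ω^7·7 + ω^6·7 + ω^5·7 + ω^4·7 + ω^3·7 + ω^2·7 + ω·7 + 7

base 2: 7 = 2^2 + 2 + 1; at 3: 3^3 + 3 + 1 = 31; next = 30
base 3: 30 = 3^3 + 3; at 4: 4^4 + 4 = 260; next = 259
base 4: 259 = 4^4 + 3; at 5: 5^5 + 3 = 3128; next = 3127
base 5: 3127 = 5^5 + 2; at 6: 6^6 + 2 = 46658; next = 46657
base 6: 46657 = 6^6 + 1; at 7: 7^7 + 1 = 823544; next = 823543
base 7: 823543 = 7^7; at 8: 8^8 = 16777216; next = 16777215
base 8: 16777215 = 7·8^7 + 7·8^6 + 7·8^5 + 7·8^4 + 7·8^3 + 7·8^2 + 7·8 + 7; at 9: 7·9^7 + 7·9^6 + 7·9^5 + 7·9^4 + 7·9^3 + 7·9^2 + 7·9 + 7 = 37665880; next = 37665879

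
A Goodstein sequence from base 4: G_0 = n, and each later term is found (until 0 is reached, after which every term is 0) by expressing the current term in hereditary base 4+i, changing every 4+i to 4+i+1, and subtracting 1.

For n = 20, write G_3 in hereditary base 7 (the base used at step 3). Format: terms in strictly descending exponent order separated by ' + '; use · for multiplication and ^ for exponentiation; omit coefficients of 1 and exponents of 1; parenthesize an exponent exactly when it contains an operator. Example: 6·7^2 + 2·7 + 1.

G_0 = 20. HB_4(20) = 4^2 + 4. Bump = 30. G_1 = 29.
G_1 = 29. HB_5(29) = 5^2 + 4. Bump = 40. G_2 = 39.
G_2 = 39. HB_6(39) = 6^2 + 3. Bump = 52. G_3 = 51.
G_3 = 51. HB_7(51) = 7^2 + 2. Bump = 66. G_4 = 65.

7^2 + 2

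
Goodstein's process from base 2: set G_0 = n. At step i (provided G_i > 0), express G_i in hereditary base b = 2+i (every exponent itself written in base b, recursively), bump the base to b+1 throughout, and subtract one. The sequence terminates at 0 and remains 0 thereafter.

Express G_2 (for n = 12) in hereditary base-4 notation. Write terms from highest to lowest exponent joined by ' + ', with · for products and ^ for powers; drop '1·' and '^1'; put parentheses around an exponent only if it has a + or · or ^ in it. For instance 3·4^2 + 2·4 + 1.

(0) 12|_2 = 2^(2 + 1) + 2^2 ↦ 3^(3 + 1) + 3^3|_3 = 108 ⇒ 107
(1) 107|_3 = 3^(3 + 1) + 2·3^2 + 2·3 + 2 ↦ 4^(4 + 1) + 2·4^2 + 2·4 + 2|_4 = 1066 ⇒ 1065

4^(4 + 1) + 2·4^2 + 2·4 + 1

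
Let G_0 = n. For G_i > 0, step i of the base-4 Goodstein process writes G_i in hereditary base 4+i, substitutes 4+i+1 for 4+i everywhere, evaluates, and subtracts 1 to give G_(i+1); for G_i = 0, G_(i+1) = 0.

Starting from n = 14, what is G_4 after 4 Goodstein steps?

21

(0) 14|_4 = 3·4 + 2 ↦ 3·5 + 2|_5 = 17 ⇒ 16
(1) 16|_5 = 3·5 + 1 ↦ 3·6 + 1|_6 = 19 ⇒ 18
(2) 18|_6 = 3·6 ↦ 3·7|_7 = 21 ⇒ 20
(3) 20|_7 = 2·7 + 6 ↦ 2·8 + 6|_8 = 22 ⇒ 21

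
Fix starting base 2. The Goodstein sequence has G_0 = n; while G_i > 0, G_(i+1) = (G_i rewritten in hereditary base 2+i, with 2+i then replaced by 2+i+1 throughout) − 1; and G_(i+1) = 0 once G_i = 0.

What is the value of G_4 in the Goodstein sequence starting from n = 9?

140743

step 0: 9 = 2^(2 + 1) + 1; sub 3 for 2: 3^(3 + 1) + 1; = 82; G_1 = 82−1 = 81
step 1: 81 = 3^(3 + 1); sub 4 for 3: 4^(4 + 1); = 1024; G_2 = 1024−1 = 1023
step 2: 1023 = 3·4^4 + 3·4^3 + 3·4^2 + 3·4 + 3; sub 5 for 4: 3·5^5 + 3·5^3 + 3·5^2 + 3·5 + 3; = 9843; G_3 = 9843−1 = 9842
step 3: 9842 = 3·5^5 + 3·5^3 + 3·5^2 + 3·5 + 2; sub 6 for 5: 3·6^6 + 3·6^3 + 3·6^2 + 3·6 + 2; = 140744; G_4 = 140744−1 = 140743
step 4: 140743 = 3·6^6 + 3·6^3 + 3·6^2 + 3·6 + 1; sub 7 for 6: 3·7^7 + 3·7^3 + 3·7^2 + 3·7 + 1; = 2471827; G_5 = 2471827−1 = 2471826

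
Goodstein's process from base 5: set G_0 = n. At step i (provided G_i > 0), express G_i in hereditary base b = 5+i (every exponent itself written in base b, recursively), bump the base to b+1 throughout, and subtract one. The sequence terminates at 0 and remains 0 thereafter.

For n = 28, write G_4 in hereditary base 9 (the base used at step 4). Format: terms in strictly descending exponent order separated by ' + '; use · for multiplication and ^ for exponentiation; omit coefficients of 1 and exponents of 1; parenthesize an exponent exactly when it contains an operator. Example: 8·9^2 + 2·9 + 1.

G_0=28  [base 5] 5^2 + 3  →[5↦6]→  6^2 + 3 = 39  −1 ⇒ G_1=38
G_1=38  [base 6] 6^2 + 2  →[6↦7]→  7^2 + 2 = 51  −1 ⇒ G_2=50
G_2=50  [base 7] 7^2 + 1  →[7↦8]→  8^2 + 1 = 65  −1 ⇒ G_3=64
G_3=64  [base 8] 8^2  →[8↦9]→  9^2 = 81  −1 ⇒ G_4=80
G_4=80  [base 9] 8·9 + 8  →[9↦10]→  8·10 + 8 = 88  −1 ⇒ G_5=87

8·9 + 8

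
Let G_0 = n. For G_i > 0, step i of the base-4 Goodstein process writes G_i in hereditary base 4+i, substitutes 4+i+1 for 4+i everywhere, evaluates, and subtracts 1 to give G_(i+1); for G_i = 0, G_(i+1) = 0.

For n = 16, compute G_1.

G_0=16  [base 4] 4^2  →[4↦5]→  5^2 = 25  −1 ⇒ G_1=24
G_1=24  [base 5] 4·5 + 4  →[5↦6]→  4·6 + 4 = 28  −1 ⇒ G_2=27

24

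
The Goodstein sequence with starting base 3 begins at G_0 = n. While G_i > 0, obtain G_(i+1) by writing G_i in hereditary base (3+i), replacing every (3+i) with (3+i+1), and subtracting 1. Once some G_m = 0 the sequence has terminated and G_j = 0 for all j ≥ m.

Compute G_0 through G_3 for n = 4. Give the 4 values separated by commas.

G_0 = 4. HB_3(4) = 3 + 1. Bump = 5. G_1 = 4.
G_1 = 4. HB_4(4) = 4. Bump = 5. G_2 = 4.
G_2 = 4. HB_5(4) = 4. Bump = 4. G_3 = 3.

4, 4, 4, 3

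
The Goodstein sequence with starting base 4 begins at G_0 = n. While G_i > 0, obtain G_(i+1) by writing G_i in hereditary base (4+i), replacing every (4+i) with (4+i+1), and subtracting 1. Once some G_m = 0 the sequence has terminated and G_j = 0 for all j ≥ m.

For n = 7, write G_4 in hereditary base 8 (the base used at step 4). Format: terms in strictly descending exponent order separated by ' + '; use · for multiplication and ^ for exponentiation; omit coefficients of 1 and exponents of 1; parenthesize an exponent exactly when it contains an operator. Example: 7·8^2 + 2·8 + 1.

7

G_0=7  [base 4] 4 + 3  →[4↦5]→  5 + 3 = 8  −1 ⇒ G_1=7
G_1=7  [base 5] 5 + 2  →[5↦6]→  6 + 2 = 8  −1 ⇒ G_2=7
G_2=7  [base 6] 6 + 1  →[6↦7]→  7 + 1 = 8  −1 ⇒ G_3=7
G_3=7  [base 7] 7  →[7↦8]→  8 = 8  −1 ⇒ G_4=7
G_4=7  [base 8] 7  →[8↦9]→  7 = 7  −1 ⇒ G_5=6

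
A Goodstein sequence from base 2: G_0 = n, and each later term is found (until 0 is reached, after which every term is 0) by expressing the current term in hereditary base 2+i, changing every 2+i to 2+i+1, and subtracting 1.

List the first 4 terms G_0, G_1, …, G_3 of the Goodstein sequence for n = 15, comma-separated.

15, 111, 1283, 18752

base 2: 15 = 2^(2 + 1) + 2^2 + 2 + 1; at 3: 3^(3 + 1) + 3^3 + 3 + 1 = 112; next = 111
base 3: 111 = 3^(3 + 1) + 3^3 + 3; at 4: 4^(4 + 1) + 4^4 + 4 = 1284; next = 1283
base 4: 1283 = 4^(4 + 1) + 4^4 + 3; at 5: 5^(5 + 1) + 5^5 + 3 = 18753; next = 18752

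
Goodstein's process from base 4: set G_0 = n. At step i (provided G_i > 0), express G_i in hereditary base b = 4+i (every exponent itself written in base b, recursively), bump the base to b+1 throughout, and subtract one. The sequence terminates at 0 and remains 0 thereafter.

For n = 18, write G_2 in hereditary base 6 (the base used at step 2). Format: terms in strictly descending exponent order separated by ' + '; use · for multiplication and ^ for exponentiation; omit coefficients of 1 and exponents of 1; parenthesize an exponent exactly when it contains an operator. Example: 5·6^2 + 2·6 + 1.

18 —HB4→ 4^2 + 2 —bump→ 5^2 + 2 = 27 —(−1)→ 26
26 —HB5→ 5^2 + 1 —bump→ 6^2 + 1 = 37 —(−1)→ 36
36 —HB6→ 6^2 —bump→ 7^2 = 49 —(−1)→ 48

6^2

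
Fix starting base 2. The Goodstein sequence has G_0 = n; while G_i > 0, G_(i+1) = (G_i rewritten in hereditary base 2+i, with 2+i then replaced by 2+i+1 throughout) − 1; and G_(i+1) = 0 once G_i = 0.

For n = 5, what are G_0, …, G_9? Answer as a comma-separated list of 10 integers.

G_0=5  [base 2] 2^2 + 1  →[2↦3]→  3^3 + 1 = 28  −1 ⇒ G_1=27
G_1=27  [base 3] 3^3  →[3↦4]→  4^4 = 256  −1 ⇒ G_2=255
G_2=255  [base 4] 3·4^3 + 3·4^2 + 3·4 + 3  →[4↦5]→  3·5^3 + 3·5^2 + 3·5 + 3 = 468  −1 ⇒ G_3=467
G_3=467  [base 5] 3·5^3 + 3·5^2 + 3·5 + 2  →[5↦6]→  3·6^3 + 3·6^2 + 3·6 + 2 = 776  −1 ⇒ G_4=775
G_4=775  [base 6] 3·6^3 + 3·6^2 + 3·6 + 1  →[6↦7]→  3·7^3 + 3·7^2 + 3·7 + 1 = 1198  −1 ⇒ G_5=1197
G_5=1197  [base 7] 3·7^3 + 3·7^2 + 3·7  →[7↦8]→  3·8^3 + 3·8^2 + 3·8 = 1752  −1 ⇒ G_6=1751
G_6=1751  [base 8] 3·8^3 + 3·8^2 + 2·8 + 7  →[8↦9]→  3·9^3 + 3·9^2 + 2·9 + 7 = 2455  −1 ⇒ G_7=2454
G_7=2454  [base 9] 3·9^3 + 3·9^2 + 2·9 + 6  →[9↦10]→  3·10^3 + 3·10^2 + 2·10 + 6 = 3326  −1 ⇒ G_8=3325
G_8=3325  [base 10] 3·10^3 + 3·10^2 + 2·10 + 5  →[10↦11]→  3·11^3 + 3·11^2 + 2·11 + 5 = 4383  −1 ⇒ G_9=4382

5, 27, 255, 467, 775, 1197, 1751, 2454, 3325, 4382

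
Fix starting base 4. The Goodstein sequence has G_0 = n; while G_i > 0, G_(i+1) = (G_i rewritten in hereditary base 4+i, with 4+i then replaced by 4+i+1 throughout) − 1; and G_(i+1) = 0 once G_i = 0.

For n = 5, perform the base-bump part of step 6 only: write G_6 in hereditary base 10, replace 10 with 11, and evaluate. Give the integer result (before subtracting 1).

1

[0] 5 ≡ 4 + 1 (base 4). Lift 5: 6. −1: 5.
[1] 5 ≡ 5 (base 5). Lift 6: 6. −1: 5.
[2] 5 ≡ 5 (base 6). Lift 7: 5. −1: 4.
[3] 4 ≡ 4 (base 7). Lift 8: 4. −1: 3.
[4] 3 ≡ 3 (base 8). Lift 9: 3. −1: 2.
[5] 2 ≡ 2 (base 9). Lift 10: 2. −1: 1.
[6] 1 ≡ 1 (base 10). Lift 11: 1. −1: 0.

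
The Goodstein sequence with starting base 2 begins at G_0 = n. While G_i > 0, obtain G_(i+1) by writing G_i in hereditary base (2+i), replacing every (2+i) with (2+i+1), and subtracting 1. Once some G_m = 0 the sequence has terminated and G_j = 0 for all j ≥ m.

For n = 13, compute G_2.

step 0: 13 = 2^(2 + 1) + 2^2 + 1; sub 3 for 2: 3^(3 + 1) + 3^3 + 1; = 109; G_1 = 109−1 = 108
step 1: 108 = 3^(3 + 1) + 3^3; sub 4 for 3: 4^(4 + 1) + 4^4; = 1280; G_2 = 1280−1 = 1279

1279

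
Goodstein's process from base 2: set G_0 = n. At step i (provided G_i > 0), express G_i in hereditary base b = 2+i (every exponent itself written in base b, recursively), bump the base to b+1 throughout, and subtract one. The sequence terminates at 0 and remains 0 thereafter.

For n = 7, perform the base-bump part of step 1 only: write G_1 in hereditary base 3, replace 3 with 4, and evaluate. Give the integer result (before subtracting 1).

260

G_0 = 7. HB_2(7) = 2^2 + 2 + 1. Bump = 31. G_1 = 30.
G_1 = 30. HB_3(30) = 3^3 + 3. Bump = 260. G_2 = 259.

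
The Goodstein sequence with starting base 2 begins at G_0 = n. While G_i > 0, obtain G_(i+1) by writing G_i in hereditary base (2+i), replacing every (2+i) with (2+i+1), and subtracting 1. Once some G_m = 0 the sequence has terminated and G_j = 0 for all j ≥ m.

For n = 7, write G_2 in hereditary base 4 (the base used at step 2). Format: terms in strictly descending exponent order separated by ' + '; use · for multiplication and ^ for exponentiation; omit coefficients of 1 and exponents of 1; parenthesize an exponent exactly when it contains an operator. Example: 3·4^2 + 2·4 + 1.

4^4 + 3

[0] 7 ≡ 2^2 + 2 + 1 (base 2). Lift 3: 31. −1: 30.
[1] 30 ≡ 3^3 + 3 (base 3). Lift 4: 260. −1: 259.
[2] 259 ≡ 4^4 + 3 (base 4). Lift 5: 3128. −1: 3127.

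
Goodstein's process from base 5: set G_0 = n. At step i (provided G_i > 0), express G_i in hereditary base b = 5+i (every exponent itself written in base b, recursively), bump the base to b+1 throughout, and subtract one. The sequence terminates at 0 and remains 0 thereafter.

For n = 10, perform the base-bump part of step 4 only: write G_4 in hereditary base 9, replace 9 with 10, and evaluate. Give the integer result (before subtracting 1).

12

(0) 10|_5 = 2·5 ↦ 2·6|_6 = 12 ⇒ 11
(1) 11|_6 = 6 + 5 ↦ 7 + 5|_7 = 12 ⇒ 11
(2) 11|_7 = 7 + 4 ↦ 8 + 4|_8 = 12 ⇒ 11
(3) 11|_8 = 8 + 3 ↦ 9 + 3|_9 = 12 ⇒ 11
(4) 11|_9 = 9 + 2 ↦ 10 + 2|_10 = 12 ⇒ 11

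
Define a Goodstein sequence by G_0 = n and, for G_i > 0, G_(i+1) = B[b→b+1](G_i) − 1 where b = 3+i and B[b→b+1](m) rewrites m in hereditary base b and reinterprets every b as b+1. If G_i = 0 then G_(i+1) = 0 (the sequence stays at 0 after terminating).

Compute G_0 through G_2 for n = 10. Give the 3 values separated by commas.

10, 16, 24

step 0: 10 = 3^2 + 1; sub 4 for 3: 4^2 + 1; = 17; G_1 = 17−1 = 16
step 1: 16 = 4^2; sub 5 for 4: 5^2; = 25; G_2 = 25−1 = 24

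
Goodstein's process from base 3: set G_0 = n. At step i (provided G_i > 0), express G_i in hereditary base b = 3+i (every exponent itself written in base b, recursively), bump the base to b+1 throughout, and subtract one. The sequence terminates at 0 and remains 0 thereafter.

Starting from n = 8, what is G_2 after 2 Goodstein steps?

10

step 0: 8 = 2·3 + 2; sub 4 for 3: 2·4 + 2; = 10; G_1 = 10−1 = 9
step 1: 9 = 2·4 + 1; sub 5 for 4: 2·5 + 1; = 11; G_2 = 11−1 = 10
step 2: 10 = 2·5; sub 6 for 5: 2·6; = 12; G_3 = 12−1 = 11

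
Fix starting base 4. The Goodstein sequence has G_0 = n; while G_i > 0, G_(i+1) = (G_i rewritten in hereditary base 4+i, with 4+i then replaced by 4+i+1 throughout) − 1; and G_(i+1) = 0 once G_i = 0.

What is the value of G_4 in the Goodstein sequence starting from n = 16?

33

i=0: 16 = 4^2 (b=4); 4→5: 5^2 = 25; 25−1 = 24
i=1: 24 = 4·5 + 4 (b=5); 5→6: 4·6 + 4 = 28; 28−1 = 27
i=2: 27 = 4·6 + 3 (b=6); 6→7: 4·7 + 3 = 31; 31−1 = 30
i=3: 30 = 4·7 + 2 (b=7); 7→8: 4·8 + 2 = 34; 34−1 = 33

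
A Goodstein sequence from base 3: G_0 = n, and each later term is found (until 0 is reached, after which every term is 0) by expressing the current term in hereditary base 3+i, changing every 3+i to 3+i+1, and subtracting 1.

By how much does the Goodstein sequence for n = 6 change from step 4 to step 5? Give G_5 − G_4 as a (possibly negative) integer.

0

(0) 6|_3 = 2·3 ↦ 2·4|_4 = 8 ⇒ 7
(1) 7|_4 = 4 + 3 ↦ 5 + 3|_5 = 8 ⇒ 7
(2) 7|_5 = 5 + 2 ↦ 6 + 2|_6 = 8 ⇒ 7
(3) 7|_6 = 6 + 1 ↦ 7 + 1|_7 = 8 ⇒ 7
(4) 7|_7 = 7 ↦ 8|_8 = 8 ⇒ 7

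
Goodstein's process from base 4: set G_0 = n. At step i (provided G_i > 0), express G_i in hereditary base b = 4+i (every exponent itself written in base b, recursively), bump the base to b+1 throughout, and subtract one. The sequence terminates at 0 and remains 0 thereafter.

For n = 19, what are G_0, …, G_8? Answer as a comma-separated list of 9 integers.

i=0: 19 = 4^2 + 3 (b=4); 4→5: 5^2 + 3 = 28; 28−1 = 27
i=1: 27 = 5^2 + 2 (b=5); 5→6: 6^2 + 2 = 38; 38−1 = 37
i=2: 37 = 6^2 + 1 (b=6); 6→7: 7^2 + 1 = 50; 50−1 = 49
i=3: 49 = 7^2 (b=7); 7→8: 8^2 = 64; 64−1 = 63
i=4: 63 = 7·8 + 7 (b=8); 8→9: 7·9 + 7 = 70; 70−1 = 69
i=5: 69 = 7·9 + 6 (b=9); 9→10: 7·10 + 6 = 76; 76−1 = 75
i=6: 75 = 7·10 + 5 (b=10); 10→11: 7·11 + 5 = 82; 82−1 = 81
i=7: 81 = 7·11 + 4 (b=11); 11→12: 7·12 + 4 = 88; 88−1 = 87

19, 27, 37, 49, 63, 69, 75, 81, 87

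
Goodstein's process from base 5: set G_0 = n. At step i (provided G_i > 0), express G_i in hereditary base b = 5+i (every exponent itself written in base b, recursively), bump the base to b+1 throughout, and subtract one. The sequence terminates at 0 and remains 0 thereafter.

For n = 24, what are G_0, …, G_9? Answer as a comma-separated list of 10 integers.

24, 27, 30, 33, 36, 39, 41, 43, 45, 47

step 0: 24 = 4·5 + 4; sub 6 for 5: 4·6 + 4; = 28; G_1 = 28−1 = 27
step 1: 27 = 4·6 + 3; sub 7 for 6: 4·7 + 3; = 31; G_2 = 31−1 = 30
step 2: 30 = 4·7 + 2; sub 8 for 7: 4·8 + 2; = 34; G_3 = 34−1 = 33
step 3: 33 = 4·8 + 1; sub 9 for 8: 4·9 + 1; = 37; G_4 = 37−1 = 36
step 4: 36 = 4·9; sub 10 for 9: 4·10; = 40; G_5 = 40−1 = 39
step 5: 39 = 3·10 + 9; sub 11 for 10: 3·11 + 9; = 42; G_6 = 42−1 = 41
step 6: 41 = 3·11 + 8; sub 12 for 11: 3·12 + 8; = 44; G_7 = 44−1 = 43
step 7: 43 = 3·12 + 7; sub 13 for 12: 3·13 + 7; = 46; G_8 = 46−1 = 45
step 8: 45 = 3·13 + 6; sub 14 for 13: 3·14 + 6; = 48; G_9 = 48−1 = 47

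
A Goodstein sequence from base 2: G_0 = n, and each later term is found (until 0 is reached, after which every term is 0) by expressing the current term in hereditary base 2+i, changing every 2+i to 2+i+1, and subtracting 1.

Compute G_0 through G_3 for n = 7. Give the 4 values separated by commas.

7, 30, 259, 3127

[0] 7 ≡ 2^2 + 2 + 1 (base 2). Lift 3: 31. −1: 30.
[1] 30 ≡ 3^3 + 3 (base 3). Lift 4: 260. −1: 259.
[2] 259 ≡ 4^4 + 3 (base 4). Lift 5: 3128. −1: 3127.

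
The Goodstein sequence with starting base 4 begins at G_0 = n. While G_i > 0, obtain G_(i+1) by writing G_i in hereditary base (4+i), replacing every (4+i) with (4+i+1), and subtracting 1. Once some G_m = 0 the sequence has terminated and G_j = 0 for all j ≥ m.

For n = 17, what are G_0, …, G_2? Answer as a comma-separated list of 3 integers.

i=0: 17 = 4^2 + 1 (b=4); 4→5: 5^2 + 1 = 26; 26−1 = 25
i=1: 25 = 5^2 (b=5); 5→6: 6^2 = 36; 36−1 = 35

17, 25, 35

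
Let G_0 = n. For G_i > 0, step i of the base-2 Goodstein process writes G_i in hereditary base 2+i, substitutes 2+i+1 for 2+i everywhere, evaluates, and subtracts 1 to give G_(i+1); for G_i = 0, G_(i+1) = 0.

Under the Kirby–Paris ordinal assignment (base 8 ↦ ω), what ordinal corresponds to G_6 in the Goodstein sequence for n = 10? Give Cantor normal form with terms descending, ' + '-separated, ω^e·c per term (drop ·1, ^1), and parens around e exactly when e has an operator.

ω^ω·5 + ω^5·5 + ω^4·5 + ω^3·5 + ω^2·5 + ω·5 + 3

10 —HB2→ 2^(2 + 1) + 2 —bump→ 3^(3 + 1) + 3 = 84 —(−1)→ 83
83 —HB3→ 3^(3 + 1) + 2 —bump→ 4^(4 + 1) + 2 = 1026 —(−1)→ 1025
1025 —HB4→ 4^(4 + 1) + 1 —bump→ 5^(5 + 1) + 1 = 15626 —(−1)→ 15625
15625 —HB5→ 5^(5 + 1) —bump→ 6^(6 + 1) = 279936 —(−1)→ 279935
279935 —HB6→ 5·6^6 + 5·6^5 + 5·6^4 + 5·6^3 + 5·6^2 + 5·6 + 5 —bump→ 5·7^7 + 5·7^5 + 5·7^4 + 5·7^3 + 5·7^2 + 5·7 + 5 = 4215755 —(−1)→ 4215754
4215754 —HB7→ 5·7^7 + 5·7^5 + 5·7^4 + 5·7^3 + 5·7^2 + 5·7 + 4 —bump→ 5·8^8 + 5·8^5 + 5·8^4 + 5·8^3 + 5·8^2 + 5·8 + 4 = 84073324 —(−1)→ 84073323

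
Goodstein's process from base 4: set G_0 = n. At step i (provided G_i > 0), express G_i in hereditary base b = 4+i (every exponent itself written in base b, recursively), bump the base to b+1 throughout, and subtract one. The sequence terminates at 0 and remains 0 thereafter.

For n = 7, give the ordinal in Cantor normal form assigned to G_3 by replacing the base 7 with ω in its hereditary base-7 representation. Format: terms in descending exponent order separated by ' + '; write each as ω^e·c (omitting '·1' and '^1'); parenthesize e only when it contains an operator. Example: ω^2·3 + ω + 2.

step 0: 7 = 4 + 3; sub 5 for 4: 5 + 3; = 8; G_1 = 8−1 = 7
step 1: 7 = 5 + 2; sub 6 for 5: 6 + 2; = 8; G_2 = 8−1 = 7
step 2: 7 = 6 + 1; sub 7 for 6: 7 + 1; = 8; G_3 = 8−1 = 7

ω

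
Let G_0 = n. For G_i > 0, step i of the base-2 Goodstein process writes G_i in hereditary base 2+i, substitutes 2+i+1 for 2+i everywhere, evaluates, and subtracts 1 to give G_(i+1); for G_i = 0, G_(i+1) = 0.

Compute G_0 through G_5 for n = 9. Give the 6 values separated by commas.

i=0: 9 = 2^(2 + 1) + 1 (b=2); 2→3: 3^(3 + 1) + 1 = 82; 82−1 = 81
i=1: 81 = 3^(3 + 1) (b=3); 3→4: 4^(4 + 1) = 1024; 1024−1 = 1023
i=2: 1023 = 3·4^4 + 3·4^3 + 3·4^2 + 3·4 + 3 (b=4); 4→5: 3·5^5 + 3·5^3 + 3·5^2 + 3·5 + 3 = 9843; 9843−1 = 9842
i=3: 9842 = 3·5^5 + 3·5^3 + 3·5^2 + 3·5 + 2 (b=5); 5→6: 3·6^6 + 3·6^3 + 3·6^2 + 3·6 + 2 = 140744; 140744−1 = 140743
i=4: 140743 = 3·6^6 + 3·6^3 + 3·6^2 + 3·6 + 1 (b=6); 6→7: 3·7^7 + 3·7^3 + 3·7^2 + 3·7 + 1 = 2471827; 2471827−1 = 2471826

9, 81, 1023, 9842, 140743, 2471826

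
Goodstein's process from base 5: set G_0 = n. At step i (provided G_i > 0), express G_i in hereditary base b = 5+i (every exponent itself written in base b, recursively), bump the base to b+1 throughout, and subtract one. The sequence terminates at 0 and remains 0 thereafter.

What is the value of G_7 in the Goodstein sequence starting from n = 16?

25

[0] 16 ≡ 3·5 + 1 (base 5). Lift 6: 19. −1: 18.
[1] 18 ≡ 3·6 (base 6). Lift 7: 21. −1: 20.
[2] 20 ≡ 2·7 + 6 (base 7). Lift 8: 22. −1: 21.
[3] 21 ≡ 2·8 + 5 (base 8). Lift 9: 23. −1: 22.
[4] 22 ≡ 2·9 + 4 (base 9). Lift 10: 24. −1: 23.
[5] 23 ≡ 2·10 + 3 (base 10). Lift 11: 25. −1: 24.
[6] 24 ≡ 2·11 + 2 (base 11). Lift 12: 26. −1: 25.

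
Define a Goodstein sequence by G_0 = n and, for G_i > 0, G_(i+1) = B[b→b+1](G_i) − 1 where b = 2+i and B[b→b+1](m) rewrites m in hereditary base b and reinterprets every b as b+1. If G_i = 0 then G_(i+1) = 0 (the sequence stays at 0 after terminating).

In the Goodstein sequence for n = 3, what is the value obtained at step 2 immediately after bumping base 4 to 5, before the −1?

G_0 = 3. HB_2(3) = 2 + 1. Bump = 4. G_1 = 3.
G_1 = 3. HB_3(3) = 3. Bump = 4. G_2 = 3.
G_2 = 3. HB_4(3) = 3. Bump = 3. G_3 = 2.

3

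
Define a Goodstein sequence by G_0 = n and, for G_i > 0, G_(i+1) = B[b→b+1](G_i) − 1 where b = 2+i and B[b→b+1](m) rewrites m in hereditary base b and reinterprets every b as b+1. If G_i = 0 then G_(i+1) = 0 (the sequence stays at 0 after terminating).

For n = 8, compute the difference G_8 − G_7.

19225159060

8 —HB2→ 2^(2 + 1) —bump→ 3^(3 + 1) = 81 —(−1)→ 80
80 —HB3→ 2·3^3 + 2·3^2 + 2·3 + 2 —bump→ 2·4^4 + 2·4^2 + 2·4 + 2 = 554 —(−1)→ 553
553 —HB4→ 2·4^4 + 2·4^2 + 2·4 + 1 —bump→ 2·5^5 + 2·5^2 + 2·5 + 1 = 6311 —(−1)→ 6310
6310 —HB5→ 2·5^5 + 2·5^2 + 2·5 —bump→ 2·6^6 + 2·6^2 + 2·6 = 93396 —(−1)→ 93395
93395 —HB6→ 2·6^6 + 2·6^2 + 6 + 5 —bump→ 2·7^7 + 2·7^2 + 7 + 5 = 1647196 —(−1)→ 1647195
1647195 —HB7→ 2·7^7 + 2·7^2 + 7 + 4 —bump→ 2·8^8 + 2·8^2 + 8 + 4 = 33554572 —(−1)→ 33554571
33554571 —HB8→ 2·8^8 + 2·8^2 + 8 + 3 —bump→ 2·9^9 + 2·9^2 + 9 + 3 = 774841152 —(−1)→ 774841151
774841151 —HB9→ 2·9^9 + 2·9^2 + 9 + 2 —bump→ 2·10^10 + 2·10^2 + 10 + 2 = 20000000212 —(−1)→ 20000000211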